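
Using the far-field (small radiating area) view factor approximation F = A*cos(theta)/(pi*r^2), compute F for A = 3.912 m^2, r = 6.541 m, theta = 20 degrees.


cos(20 deg) = 0.93969
pi*r^2 = 134.41
F = 3.912 * 0.93969 / 134.41 = 0.027349

0.027349


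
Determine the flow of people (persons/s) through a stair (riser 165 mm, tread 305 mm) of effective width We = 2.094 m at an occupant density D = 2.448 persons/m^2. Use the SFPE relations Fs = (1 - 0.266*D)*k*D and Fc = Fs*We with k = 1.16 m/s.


1 - 0.266*D = 1 - 0.266*2.448 = 0.34883
Fs = 0.34883 * 1.16 * 2.448 = 0.99057 persons/(s*m)
Fc = 0.99057 * 2.094 = 2.0743 persons/s

2.0743 persons/s


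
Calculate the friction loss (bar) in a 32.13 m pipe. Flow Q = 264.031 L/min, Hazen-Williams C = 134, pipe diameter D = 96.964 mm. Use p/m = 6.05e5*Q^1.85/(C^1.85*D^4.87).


Q^1.85 = 30204
C^1.85 = 8612.8
D^4.87 = 4.7293e+09
p/m = 0.00044862 bar/m
p_total = 0.00044862 * 32.13 = 0.014414 bar

0.014414 bar


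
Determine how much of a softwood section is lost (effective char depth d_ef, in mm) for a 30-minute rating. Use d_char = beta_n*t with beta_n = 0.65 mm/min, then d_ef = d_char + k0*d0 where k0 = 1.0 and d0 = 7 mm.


d_char = 0.65 * 30 = 19.5 mm
d_ef = 19.5 + 1.0*7 = 26.5 mm

26.5 mm


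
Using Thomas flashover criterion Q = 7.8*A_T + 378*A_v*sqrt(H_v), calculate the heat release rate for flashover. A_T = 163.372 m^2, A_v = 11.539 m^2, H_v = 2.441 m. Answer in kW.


7.8*A_T = 1274.3
sqrt(H_v) = 1.5624
378*A_v*sqrt(H_v) = 6814.7
Q = 1274.3 + 6814.7 = 8089.0 kW

8089.0 kW


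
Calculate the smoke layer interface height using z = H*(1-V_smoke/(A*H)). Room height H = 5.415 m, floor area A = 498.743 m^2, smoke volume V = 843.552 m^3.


V/(A*H) = 0.31235
1 - 0.31235 = 0.68765
z = 5.415 * 0.68765 = 3.7236 m

3.7236 m


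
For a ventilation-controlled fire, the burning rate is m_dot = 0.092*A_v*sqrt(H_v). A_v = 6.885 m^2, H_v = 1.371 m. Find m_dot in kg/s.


sqrt(H_v) = 1.1709
m_dot = 0.092 * 6.885 * 1.1709 = 0.74167 kg/s

0.74167 kg/s


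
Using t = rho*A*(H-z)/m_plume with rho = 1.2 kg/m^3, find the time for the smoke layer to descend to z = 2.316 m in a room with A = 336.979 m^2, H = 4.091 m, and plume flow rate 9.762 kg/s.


H - z = 1.775 m
t = 1.2 * 336.979 * 1.775 / 9.762 = 73.526 s

73.526 s


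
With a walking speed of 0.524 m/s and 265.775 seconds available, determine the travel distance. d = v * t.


d = 0.524 * 265.775 = 139.27 m

139.27 m


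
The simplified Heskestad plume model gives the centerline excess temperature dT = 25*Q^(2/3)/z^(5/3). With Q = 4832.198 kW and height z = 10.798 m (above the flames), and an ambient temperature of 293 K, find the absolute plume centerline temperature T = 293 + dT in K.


Q^(2/3) = 285.82
z^(5/3) = 52.752
dT = 25 * 285.82 / 52.752 = 135.46 K
T = 293 + 135.46 = 428.46 K

428.46 K


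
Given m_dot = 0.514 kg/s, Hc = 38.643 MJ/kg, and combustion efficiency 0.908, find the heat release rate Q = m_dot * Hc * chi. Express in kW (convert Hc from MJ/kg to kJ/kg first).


Hc = 38.643 MJ/kg = 38.643 * 1000 kJ/kg = 38643 kJ/kg
Q = 0.514 kg/s * 38643 kJ/kg * 0.908 = 18035 kW

18035 kW


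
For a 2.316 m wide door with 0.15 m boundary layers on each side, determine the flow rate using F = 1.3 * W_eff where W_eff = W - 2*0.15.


W_eff = 2.316 - 0.30 = 2.016 m
F = 1.3 * 2.016 = 2.6208 persons/s

2.6208 persons/s


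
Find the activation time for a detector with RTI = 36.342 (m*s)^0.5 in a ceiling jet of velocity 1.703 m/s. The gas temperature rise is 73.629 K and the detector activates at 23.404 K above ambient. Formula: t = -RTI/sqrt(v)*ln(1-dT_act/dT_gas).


dT_act/dT_gas = 0.31786
ln(1 - 0.31786) = -0.38253
t = -36.342 / sqrt(1.703) * -0.38253 = 10.653 s

10.653 s


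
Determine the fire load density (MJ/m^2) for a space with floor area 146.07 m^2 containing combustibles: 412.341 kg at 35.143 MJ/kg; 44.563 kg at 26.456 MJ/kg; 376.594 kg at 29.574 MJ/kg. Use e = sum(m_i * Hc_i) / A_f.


Total energy = 412.341*35.143 + 44.563*26.456 + 376.594*29.574
= 14490.90 + 1178.959 + 11137.39
= 26807.25 MJ
e = 26807.25 / 146.07 = 183.52 MJ/m^2

183.52 MJ/m^2


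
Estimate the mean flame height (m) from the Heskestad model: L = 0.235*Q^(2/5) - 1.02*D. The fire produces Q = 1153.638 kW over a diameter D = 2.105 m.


Q^(2/5) = 16.781
0.235 * Q^(2/5) = 3.9436
1.02 * D = 2.1471
L = 1.7965 m

1.7965 m


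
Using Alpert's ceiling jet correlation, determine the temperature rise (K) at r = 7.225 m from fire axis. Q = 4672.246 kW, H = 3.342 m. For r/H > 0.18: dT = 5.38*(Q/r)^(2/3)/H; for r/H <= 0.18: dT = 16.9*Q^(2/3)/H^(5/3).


r/H = 7.225 / 3.342 = 2.1619
r/H > 0.18, so dT = 5.38*(Q/r)^(2/3)/H
Q/r = 646.68
(Q/r)^(2/3) = 74.781
dT = 5.38 * 74.781 / 3.342 = 120.38 K

120.38 K


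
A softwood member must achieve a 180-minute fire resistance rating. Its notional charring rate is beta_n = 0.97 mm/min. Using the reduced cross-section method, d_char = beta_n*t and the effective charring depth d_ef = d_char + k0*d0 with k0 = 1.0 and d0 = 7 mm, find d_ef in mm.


d_char = 0.97 * 180 = 174.6 mm
d_ef = 174.6 + 1.0*7 = 181.6 mm

181.6 mm


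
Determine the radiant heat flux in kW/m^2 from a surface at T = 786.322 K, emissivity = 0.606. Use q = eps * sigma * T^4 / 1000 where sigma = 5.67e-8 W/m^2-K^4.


T^4 = 3.8230e+11
q = 0.606 * 5.67e-8 * 3.8230e+11 / 1000 = 13.136 kW/m^2

13.136 kW/m^2


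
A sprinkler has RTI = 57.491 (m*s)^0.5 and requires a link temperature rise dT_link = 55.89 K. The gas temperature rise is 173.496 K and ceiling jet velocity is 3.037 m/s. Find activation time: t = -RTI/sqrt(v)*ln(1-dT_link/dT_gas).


dT_link/dT_gas = 0.32214
ln(1 - 0.32214) = -0.38881
t = -57.491 / sqrt(3.037) * -0.38881 = 12.827 s

12.827 s


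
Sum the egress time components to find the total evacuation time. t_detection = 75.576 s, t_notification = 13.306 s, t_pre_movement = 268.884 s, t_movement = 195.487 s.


Total = 75.576 + 13.306 + 268.884 + 195.487 = 553.253 s

553.253 s


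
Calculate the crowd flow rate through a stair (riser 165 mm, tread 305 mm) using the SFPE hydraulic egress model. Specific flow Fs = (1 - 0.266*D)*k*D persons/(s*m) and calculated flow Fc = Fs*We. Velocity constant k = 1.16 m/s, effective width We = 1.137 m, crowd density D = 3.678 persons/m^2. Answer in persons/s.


1 - 0.266*D = 1 - 0.266*3.678 = 0.021652
Fs = 0.021652 * 1.16 * 3.678 = 0.092378 persons/(s*m)
Fc = 0.092378 * 1.137 = 0.10503 persons/s

0.10503 persons/s


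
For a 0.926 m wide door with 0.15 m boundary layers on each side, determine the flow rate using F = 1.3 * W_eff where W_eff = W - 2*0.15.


W_eff = 0.926 - 0.30 = 0.626 m
F = 1.3 * 0.626 = 0.81380 persons/s

0.81380 persons/s


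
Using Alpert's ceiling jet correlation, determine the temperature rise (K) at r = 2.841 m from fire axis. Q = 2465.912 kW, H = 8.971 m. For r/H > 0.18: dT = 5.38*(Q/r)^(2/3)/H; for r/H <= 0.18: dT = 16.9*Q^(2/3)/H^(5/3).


r/H = 2.841 / 8.971 = 0.31669
r/H > 0.18, so dT = 5.38*(Q/r)^(2/3)/H
Q/r = 867.97
(Q/r)^(2/3) = 90.992
dT = 5.38 * 90.992 / 8.971 = 54.569 K

54.569 K


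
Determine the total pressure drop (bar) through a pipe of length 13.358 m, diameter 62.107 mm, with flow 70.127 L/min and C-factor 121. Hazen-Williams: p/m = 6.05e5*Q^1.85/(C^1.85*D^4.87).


Q^1.85 = 2599.5
C^1.85 = 7131.0
D^4.87 = 5.4025e+08
p/m = 0.00040822 bar/m
p_total = 0.00040822 * 13.358 = 0.0054530 bar

0.0054530 bar


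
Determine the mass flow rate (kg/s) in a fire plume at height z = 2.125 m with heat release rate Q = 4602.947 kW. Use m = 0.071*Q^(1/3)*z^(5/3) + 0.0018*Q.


Q^(1/3) = 16.635
z^(5/3) = 3.5124
First term = 0.071 * 16.635 * 3.5124 = 4.1483
Second term = 0.0018 * 4602.947 = 8.2853
m = 12.434 kg/s

12.434 kg/s


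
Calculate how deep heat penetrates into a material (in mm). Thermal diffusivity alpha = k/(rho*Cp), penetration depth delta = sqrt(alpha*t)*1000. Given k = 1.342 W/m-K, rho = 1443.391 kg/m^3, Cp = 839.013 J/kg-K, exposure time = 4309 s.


alpha = 1.342 / (1443.391 * 839.013) = 1.1082e-06 m^2/s
alpha * t = 0.0047750
delta = sqrt(0.0047750) * 1000 = 69.102 mm

69.102 mm


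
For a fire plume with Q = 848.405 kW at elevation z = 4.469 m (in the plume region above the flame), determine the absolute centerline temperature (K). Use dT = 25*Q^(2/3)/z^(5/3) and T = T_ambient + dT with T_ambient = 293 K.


Q^(2/3) = 89.619
z^(5/3) = 12.125
dT = 25 * 89.619 / 12.125 = 184.78 K
T = 293 + 184.78 = 477.78 K

477.78 K


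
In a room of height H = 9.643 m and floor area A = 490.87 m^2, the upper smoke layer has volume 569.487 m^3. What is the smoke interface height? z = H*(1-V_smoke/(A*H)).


V/(A*H) = 0.12031
1 - 0.12031 = 0.87969
z = 9.643 * 0.87969 = 8.4828 m

8.4828 m


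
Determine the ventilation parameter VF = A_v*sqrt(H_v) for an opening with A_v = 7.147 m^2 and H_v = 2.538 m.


sqrt(H_v) = 1.5931
VF = 7.147 * 1.5931 = 11.386 m^(5/2)

11.386 m^(5/2)


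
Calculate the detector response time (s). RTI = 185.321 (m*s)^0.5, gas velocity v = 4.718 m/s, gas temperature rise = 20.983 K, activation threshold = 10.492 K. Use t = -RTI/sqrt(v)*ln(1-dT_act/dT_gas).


dT_act/dT_gas = 0.50002
ln(1 - 0.50002) = -0.69319
t = -185.321 / sqrt(4.718) * -0.69319 = 59.143 s

59.143 s


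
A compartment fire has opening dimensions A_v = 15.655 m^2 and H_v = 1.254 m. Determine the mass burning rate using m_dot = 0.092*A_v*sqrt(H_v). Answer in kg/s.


sqrt(H_v) = 1.1198
m_dot = 0.092 * 15.655 * 1.1198 = 1.6128 kg/s

1.6128 kg/s


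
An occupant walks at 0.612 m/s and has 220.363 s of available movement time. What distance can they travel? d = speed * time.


d = 0.612 * 220.363 = 134.86 m

134.86 m


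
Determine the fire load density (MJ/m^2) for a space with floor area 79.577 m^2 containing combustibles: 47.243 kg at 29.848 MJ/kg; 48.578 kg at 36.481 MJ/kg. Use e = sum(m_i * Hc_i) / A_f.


Total energy = 47.243*29.848 + 48.578*36.481
= 1410.109 + 1772.174
= 3182.283 MJ
e = 3182.283 / 79.577 = 39.990 MJ/m^2

39.990 MJ/m^2


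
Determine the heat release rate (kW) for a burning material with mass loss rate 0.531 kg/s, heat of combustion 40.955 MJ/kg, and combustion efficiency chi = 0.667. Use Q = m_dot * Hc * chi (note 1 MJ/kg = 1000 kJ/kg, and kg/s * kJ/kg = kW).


Hc = 40.955 MJ/kg = 40.955 * 1000 kJ/kg = 40955 kJ/kg
Q = 0.531 kg/s * 40955 kJ/kg * 0.667 = 14505 kW

14505 kW


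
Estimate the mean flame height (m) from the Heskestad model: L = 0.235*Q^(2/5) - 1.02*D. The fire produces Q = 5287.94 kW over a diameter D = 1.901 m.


Q^(2/5) = 30.854
0.235 * Q^(2/5) = 7.2507
1.02 * D = 1.9390
L = 5.3117 m

5.3117 m


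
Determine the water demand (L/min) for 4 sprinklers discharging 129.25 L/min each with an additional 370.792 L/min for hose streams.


Sprinkler demand = 4 * 129.25 = 517 L/min
Total = 517 + 370.792 = 887.792 L/min

887.792 L/min


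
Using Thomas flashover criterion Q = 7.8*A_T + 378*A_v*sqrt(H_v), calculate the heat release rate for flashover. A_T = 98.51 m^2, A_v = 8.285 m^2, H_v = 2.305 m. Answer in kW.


7.8*A_T = 768.378
sqrt(H_v) = 1.5182
378*A_v*sqrt(H_v) = 4754.7
Q = 768.378 + 4754.7 = 5523.0 kW

5523.0 kW


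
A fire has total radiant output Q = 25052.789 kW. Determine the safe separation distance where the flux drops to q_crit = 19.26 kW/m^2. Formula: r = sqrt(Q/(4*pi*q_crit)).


4*pi*q_crit = 242.03
Q/(4*pi*q_crit) = 103.51
r = sqrt(103.51) = 10.174 m

10.174 m


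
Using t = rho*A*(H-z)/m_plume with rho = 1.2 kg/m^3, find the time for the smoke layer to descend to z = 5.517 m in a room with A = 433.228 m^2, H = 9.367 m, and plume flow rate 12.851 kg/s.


H - z = 3.85 m
t = 1.2 * 433.228 * 3.85 / 12.851 = 155.75 s

155.75 s


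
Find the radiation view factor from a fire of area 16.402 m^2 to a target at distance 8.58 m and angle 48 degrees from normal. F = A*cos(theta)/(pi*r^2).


cos(48 deg) = 0.66913
pi*r^2 = 231.27
F = 16.402 * 0.66913 / 231.27 = 0.047455

0.047455


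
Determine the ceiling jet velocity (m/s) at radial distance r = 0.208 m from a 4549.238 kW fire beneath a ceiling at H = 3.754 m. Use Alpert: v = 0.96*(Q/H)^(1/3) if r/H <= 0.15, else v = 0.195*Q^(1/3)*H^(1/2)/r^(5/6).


r/H = 0.208 / 3.754 = 0.055408
r/H <= 0.15, so v = 0.96*(Q/H)^(1/3)
Q/H = 1211.8
(Q/H)^(1/3) = 10.661
v = 0.96 * 10.661 = 10.235 m/s

10.235 m/s


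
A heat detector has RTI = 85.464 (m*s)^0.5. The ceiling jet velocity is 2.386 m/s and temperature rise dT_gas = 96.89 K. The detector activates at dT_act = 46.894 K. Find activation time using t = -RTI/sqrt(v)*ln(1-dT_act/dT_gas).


dT_act/dT_gas = 0.48399
ln(1 - 0.48399) = -0.66163
t = -85.464 / sqrt(2.386) * -0.66163 = 36.607 s

36.607 s


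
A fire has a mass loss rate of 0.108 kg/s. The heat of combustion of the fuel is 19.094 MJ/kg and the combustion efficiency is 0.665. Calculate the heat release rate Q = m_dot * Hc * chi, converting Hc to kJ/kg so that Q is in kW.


Hc = 19.094 MJ/kg = 19.094 * 1000 kJ/kg = 19094 kJ/kg
Q = 0.108 kg/s * 19094 kJ/kg * 0.665 = 1371.3 kW

1371.3 kW


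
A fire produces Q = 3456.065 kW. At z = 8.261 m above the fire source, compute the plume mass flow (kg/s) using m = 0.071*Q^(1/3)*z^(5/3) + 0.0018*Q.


Q^(1/3) = 15.119
z^(5/3) = 33.759
First term = 0.071 * 15.119 * 33.759 = 36.239
Second term = 0.0018 * 3456.065 = 6.2209
m = 42.460 kg/s

42.460 kg/s


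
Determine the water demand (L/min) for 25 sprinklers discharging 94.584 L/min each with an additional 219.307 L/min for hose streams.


Sprinkler demand = 25 * 94.584 = 2364.6 L/min
Total = 2364.6 + 219.307 = 2583.907 L/min

2583.907 L/min


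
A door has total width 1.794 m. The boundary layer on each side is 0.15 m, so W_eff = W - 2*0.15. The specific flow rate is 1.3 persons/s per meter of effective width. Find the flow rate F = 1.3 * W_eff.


W_eff = 1.794 - 0.30 = 1.494 m
F = 1.3 * 1.494 = 1.9422 persons/s

1.9422 persons/s


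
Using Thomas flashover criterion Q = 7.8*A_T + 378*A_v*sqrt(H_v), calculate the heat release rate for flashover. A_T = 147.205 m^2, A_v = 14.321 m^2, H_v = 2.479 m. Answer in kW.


7.8*A_T = 1148.199
sqrt(H_v) = 1.5745
378*A_v*sqrt(H_v) = 8523.2
Q = 1148.199 + 8523.2 = 9671.4 kW

9671.4 kW


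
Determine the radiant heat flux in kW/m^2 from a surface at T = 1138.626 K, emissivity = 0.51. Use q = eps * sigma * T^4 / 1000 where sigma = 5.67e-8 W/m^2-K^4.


T^4 = 1.6808e+12
q = 0.51 * 5.67e-8 * 1.6808e+12 / 1000 = 48.605 kW/m^2

48.605 kW/m^2


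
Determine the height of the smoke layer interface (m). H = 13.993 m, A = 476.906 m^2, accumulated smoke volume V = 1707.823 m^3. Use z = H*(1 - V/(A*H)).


V/(A*H) = 0.25592
1 - 0.25592 = 0.74408
z = 13.993 * 0.74408 = 10.412 m

10.412 m


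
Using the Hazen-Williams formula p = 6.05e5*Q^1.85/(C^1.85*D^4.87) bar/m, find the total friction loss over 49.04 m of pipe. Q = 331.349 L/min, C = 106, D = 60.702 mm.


Q^1.85 = 45976
C^1.85 = 5582.3
D^4.87 = 4.8328e+08
p/m = 0.010310 bar/m
p_total = 0.010310 * 49.04 = 0.50561 bar

0.50561 bar


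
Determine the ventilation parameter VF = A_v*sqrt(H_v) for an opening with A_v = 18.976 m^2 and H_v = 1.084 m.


sqrt(H_v) = 1.0412
VF = 18.976 * 1.0412 = 19.757 m^(5/2)

19.757 m^(5/2)


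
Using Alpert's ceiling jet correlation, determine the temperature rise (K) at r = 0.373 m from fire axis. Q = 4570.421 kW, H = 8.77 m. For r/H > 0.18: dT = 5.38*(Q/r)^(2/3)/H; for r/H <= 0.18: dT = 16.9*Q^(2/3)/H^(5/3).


r/H = 0.373 / 8.77 = 0.042531
r/H <= 0.18, so dT = 16.9*Q^(2/3)/H^(5/3)
Q^(2/3) = 275.40
H^(5/3) = 37.296
dT = 16.9 * 275.40 / 37.296 = 124.79 K

124.79 K


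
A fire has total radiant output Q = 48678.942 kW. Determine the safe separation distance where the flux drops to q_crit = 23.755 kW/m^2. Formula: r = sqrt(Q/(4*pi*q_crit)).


4*pi*q_crit = 298.51
Q/(4*pi*q_crit) = 163.07
r = sqrt(163.07) = 12.770 m

12.770 m


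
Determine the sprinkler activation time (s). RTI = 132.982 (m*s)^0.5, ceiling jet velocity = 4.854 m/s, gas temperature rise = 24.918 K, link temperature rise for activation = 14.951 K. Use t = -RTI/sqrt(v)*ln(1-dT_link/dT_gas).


dT_link/dT_gas = 0.60001
ln(1 - 0.60001) = -0.91631
t = -132.982 / sqrt(4.854) * -0.91631 = 55.308 s

55.308 s


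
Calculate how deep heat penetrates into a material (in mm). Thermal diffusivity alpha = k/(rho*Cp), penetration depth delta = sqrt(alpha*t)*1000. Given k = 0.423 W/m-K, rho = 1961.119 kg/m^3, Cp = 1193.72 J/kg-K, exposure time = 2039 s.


alpha = 0.423 / (1961.119 * 1193.72) = 1.8069e-07 m^2/s
alpha * t = 0.00036843
delta = sqrt(0.00036843) * 1000 = 19.194 mm

19.194 mm


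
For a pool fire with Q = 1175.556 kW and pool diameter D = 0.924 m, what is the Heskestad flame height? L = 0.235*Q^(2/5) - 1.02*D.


Q^(2/5) = 16.908
0.235 * Q^(2/5) = 3.9734
1.02 * D = 0.94248
L = 3.0309 m

3.0309 m


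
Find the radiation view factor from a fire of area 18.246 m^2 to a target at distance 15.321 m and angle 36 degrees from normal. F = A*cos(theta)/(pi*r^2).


cos(36 deg) = 0.80902
pi*r^2 = 737.44
F = 18.246 * 0.80902 / 737.44 = 0.020017

0.020017


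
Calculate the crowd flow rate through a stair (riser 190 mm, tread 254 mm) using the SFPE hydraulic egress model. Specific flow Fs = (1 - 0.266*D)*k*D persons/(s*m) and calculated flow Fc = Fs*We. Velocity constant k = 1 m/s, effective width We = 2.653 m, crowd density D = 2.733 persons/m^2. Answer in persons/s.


1 - 0.266*D = 1 - 0.266*2.733 = 0.27302
Fs = 0.27302 * 1 * 2.733 = 0.74617 persons/(s*m)
Fc = 0.74617 * 2.653 = 1.9796 persons/s

1.9796 persons/s


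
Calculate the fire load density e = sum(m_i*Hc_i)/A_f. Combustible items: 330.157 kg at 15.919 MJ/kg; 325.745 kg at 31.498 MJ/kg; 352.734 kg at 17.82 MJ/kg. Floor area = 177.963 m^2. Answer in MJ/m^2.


Total energy = 330.157*15.919 + 325.745*31.498 + 352.734*17.82
= 5255.769 + 10260.32 + 6285.720
= 21801.81 MJ
e = 21801.81 / 177.963 = 122.51 MJ/m^2

122.51 MJ/m^2


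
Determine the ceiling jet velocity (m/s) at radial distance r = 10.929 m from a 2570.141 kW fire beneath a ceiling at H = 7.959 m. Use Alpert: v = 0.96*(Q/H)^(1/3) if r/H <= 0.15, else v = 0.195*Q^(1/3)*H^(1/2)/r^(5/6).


r/H = 10.929 / 7.959 = 1.3732
r/H > 0.15, so v = 0.195*Q^(1/3)*H^(1/2)/r^(5/6)
Q^(1/3) = 13.698
H^(1/2) = 2.8212
r^(5/6) = 7.3364
v = 0.195 * 13.698 * 2.8212 / 7.3364 = 1.0271 m/s

1.0271 m/s


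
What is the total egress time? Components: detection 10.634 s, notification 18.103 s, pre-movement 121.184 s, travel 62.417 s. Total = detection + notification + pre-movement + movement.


Total = 10.634 + 18.103 + 121.184 + 62.417 = 212.338 s

212.338 s


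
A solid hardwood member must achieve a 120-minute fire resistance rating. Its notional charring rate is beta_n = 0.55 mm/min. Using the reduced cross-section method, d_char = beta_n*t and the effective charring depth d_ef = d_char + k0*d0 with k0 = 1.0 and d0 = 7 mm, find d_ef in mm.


d_char = 0.55 * 120 = 66 mm
d_ef = 66 + 1.0*7 = 73 mm

73 mm


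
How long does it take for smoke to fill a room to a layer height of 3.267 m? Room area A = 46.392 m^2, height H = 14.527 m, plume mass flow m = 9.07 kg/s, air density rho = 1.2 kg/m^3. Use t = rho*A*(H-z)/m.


H - z = 11.26 m
t = 1.2 * 46.392 * 11.26 / 9.07 = 69.112 s

69.112 s


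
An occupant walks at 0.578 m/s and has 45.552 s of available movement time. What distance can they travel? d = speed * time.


d = 0.578 * 45.552 = 26.329 m

26.329 m


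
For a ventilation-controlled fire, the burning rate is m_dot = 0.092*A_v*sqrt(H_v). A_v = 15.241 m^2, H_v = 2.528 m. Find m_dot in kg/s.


sqrt(H_v) = 1.5900
m_dot = 0.092 * 15.241 * 1.5900 = 2.2294 kg/s

2.2294 kg/s


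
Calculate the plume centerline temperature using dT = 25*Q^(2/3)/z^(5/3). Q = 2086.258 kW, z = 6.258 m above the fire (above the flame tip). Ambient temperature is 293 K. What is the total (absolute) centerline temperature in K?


Q^(2/3) = 163.27
z^(5/3) = 21.252
dT = 25 * 163.27 / 21.252 = 192.07 K
T = 293 + 192.07 = 485.07 K

485.07 K


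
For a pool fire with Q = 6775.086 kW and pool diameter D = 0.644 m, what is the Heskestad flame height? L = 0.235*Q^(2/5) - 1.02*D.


Q^(2/5) = 34.070
0.235 * Q^(2/5) = 8.0063
1.02 * D = 0.65688
L = 7.3495 m

7.3495 m


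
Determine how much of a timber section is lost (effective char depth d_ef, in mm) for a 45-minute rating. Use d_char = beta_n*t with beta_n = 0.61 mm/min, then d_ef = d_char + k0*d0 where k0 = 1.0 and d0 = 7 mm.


d_char = 0.61 * 45 = 27.45 mm
d_ef = 27.45 + 1.0*7 = 34.45 mm

34.45 mm


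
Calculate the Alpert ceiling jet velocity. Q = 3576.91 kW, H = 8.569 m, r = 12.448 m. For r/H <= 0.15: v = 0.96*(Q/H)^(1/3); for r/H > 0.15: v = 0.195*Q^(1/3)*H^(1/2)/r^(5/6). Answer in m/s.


r/H = 12.448 / 8.569 = 1.4527
r/H > 0.15, so v = 0.195*Q^(1/3)*H^(1/2)/r^(5/6)
Q^(1/3) = 15.293
H^(1/2) = 2.9273
r^(5/6) = 8.1768
v = 0.195 * 15.293 * 2.9273 / 8.1768 = 1.0676 m/s

1.0676 m/s


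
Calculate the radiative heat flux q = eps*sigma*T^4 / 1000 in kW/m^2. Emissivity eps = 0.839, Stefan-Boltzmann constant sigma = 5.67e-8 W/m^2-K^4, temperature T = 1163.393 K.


T^4 = 1.8319e+12
q = 0.839 * 5.67e-8 * 1.8319e+12 / 1000 = 87.147 kW/m^2

87.147 kW/m^2


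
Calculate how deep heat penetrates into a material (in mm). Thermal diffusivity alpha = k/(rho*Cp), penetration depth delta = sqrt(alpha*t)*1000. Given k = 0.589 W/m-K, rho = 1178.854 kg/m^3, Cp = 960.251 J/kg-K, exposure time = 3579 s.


alpha = 0.589 / (1178.854 * 960.251) = 5.2032e-07 m^2/s
alpha * t = 0.0018622
delta = sqrt(0.0018622) * 1000 = 43.154 mm

43.154 mm


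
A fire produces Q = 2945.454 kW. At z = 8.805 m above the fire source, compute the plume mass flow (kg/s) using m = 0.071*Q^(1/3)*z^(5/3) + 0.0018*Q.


Q^(1/3) = 14.335
z^(5/3) = 37.545
First term = 0.071 * 14.335 * 37.545 = 38.211
Second term = 0.0018 * 2945.454 = 5.3018
m = 43.513 kg/s

43.513 kg/s


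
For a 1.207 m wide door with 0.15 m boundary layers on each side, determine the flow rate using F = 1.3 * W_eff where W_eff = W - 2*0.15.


W_eff = 1.207 - 0.30 = 0.907 m
F = 1.3 * 0.907 = 1.1791 persons/s

1.1791 persons/s


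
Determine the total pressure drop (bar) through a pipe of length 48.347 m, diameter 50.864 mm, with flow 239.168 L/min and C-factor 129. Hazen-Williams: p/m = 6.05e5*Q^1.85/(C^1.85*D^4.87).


Q^1.85 = 25154
C^1.85 = 8027.7
D^4.87 = 2.0428e+08
p/m = 0.0092800 bar/m
p_total = 0.0092800 * 48.347 = 0.44866 bar

0.44866 bar


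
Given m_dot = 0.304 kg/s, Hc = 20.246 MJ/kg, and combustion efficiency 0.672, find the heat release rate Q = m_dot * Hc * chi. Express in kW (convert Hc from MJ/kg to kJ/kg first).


Hc = 20.246 MJ/kg = 20.246 * 1000 kJ/kg = 20246 kJ/kg
Q = 0.304 kg/s * 20246 kJ/kg * 0.672 = 4136.0 kW

4136.0 kW


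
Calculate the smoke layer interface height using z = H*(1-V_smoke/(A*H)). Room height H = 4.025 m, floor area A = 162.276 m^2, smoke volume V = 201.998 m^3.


V/(A*H) = 0.30926
1 - 0.30926 = 0.69074
z = 4.025 * 0.69074 = 2.7802 m

2.7802 m


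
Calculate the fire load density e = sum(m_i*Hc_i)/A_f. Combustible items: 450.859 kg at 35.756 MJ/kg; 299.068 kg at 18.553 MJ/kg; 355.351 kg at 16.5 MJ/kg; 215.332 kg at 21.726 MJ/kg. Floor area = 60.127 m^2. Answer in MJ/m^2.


Total energy = 450.859*35.756 + 299.068*18.553 + 355.351*16.5 + 215.332*21.726
= 16120.91 + 5548.609 + 5863.292 + 4678.303
= 32211.12 MJ
e = 32211.12 / 60.127 = 535.72 MJ/m^2

535.72 MJ/m^2


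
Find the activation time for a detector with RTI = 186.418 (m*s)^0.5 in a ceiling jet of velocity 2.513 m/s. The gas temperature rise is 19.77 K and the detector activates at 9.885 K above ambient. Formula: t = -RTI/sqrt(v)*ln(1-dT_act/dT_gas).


dT_act/dT_gas = 0.5
ln(1 - 0.5) = -0.69315
t = -186.418 / sqrt(2.513) * -0.69315 = 81.511 s

81.511 s


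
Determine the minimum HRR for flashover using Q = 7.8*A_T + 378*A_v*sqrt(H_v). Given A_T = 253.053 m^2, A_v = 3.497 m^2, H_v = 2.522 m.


7.8*A_T = 1973.8
sqrt(H_v) = 1.5881
378*A_v*sqrt(H_v) = 2099.2
Q = 1973.8 + 2099.2 = 4073.0 kW

4073.0 kW


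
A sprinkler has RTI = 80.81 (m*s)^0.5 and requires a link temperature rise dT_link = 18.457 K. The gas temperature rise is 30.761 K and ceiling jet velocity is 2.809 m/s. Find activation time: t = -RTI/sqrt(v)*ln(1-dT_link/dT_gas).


dT_link/dT_gas = 0.60001
ln(1 - 0.60001) = -0.91632
t = -80.81 / sqrt(2.809) * -0.91632 = 44.181 s

44.181 s


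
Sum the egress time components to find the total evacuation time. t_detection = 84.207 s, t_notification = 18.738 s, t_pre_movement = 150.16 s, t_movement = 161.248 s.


Total = 84.207 + 18.738 + 150.16 + 161.248 = 414.353 s

414.353 s


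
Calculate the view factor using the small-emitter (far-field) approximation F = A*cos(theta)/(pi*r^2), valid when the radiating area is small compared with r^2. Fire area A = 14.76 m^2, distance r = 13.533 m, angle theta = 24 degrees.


cos(24 deg) = 0.91355
pi*r^2 = 575.36
F = 14.76 * 0.91355 / 575.36 = 0.023436

0.023436


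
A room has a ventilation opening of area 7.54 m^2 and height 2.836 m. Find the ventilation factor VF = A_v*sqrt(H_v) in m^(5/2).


sqrt(H_v) = 1.6840
VF = 7.54 * 1.6840 = 12.698 m^(5/2)

12.698 m^(5/2)


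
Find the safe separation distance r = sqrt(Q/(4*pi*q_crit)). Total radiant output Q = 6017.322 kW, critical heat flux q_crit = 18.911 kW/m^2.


4*pi*q_crit = 237.64
Q/(4*pi*q_crit) = 25.321
r = sqrt(25.321) = 5.0320 m

5.0320 m


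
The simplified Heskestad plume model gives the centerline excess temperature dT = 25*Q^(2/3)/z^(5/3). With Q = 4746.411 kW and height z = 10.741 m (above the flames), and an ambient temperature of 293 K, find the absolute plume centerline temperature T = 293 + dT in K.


Q^(2/3) = 282.43
z^(5/3) = 52.289
dT = 25 * 282.43 / 52.289 = 135.03 K
T = 293 + 135.03 = 428.03 K

428.03 K


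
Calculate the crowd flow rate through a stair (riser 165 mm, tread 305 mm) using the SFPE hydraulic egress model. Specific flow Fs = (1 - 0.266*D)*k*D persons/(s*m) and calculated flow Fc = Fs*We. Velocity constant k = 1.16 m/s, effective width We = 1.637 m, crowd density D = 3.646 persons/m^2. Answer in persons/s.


1 - 0.266*D = 1 - 0.266*3.646 = 0.030164
Fs = 0.030164 * 1.16 * 3.646 = 0.12757 persons/(s*m)
Fc = 0.12757 * 1.637 = 0.20884 persons/s

0.20884 persons/s


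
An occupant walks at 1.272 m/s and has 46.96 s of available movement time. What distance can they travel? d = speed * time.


d = 1.272 * 46.96 = 59.733 m

59.733 m


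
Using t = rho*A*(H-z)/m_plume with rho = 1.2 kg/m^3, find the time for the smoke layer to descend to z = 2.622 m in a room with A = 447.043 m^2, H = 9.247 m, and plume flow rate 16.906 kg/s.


H - z = 6.625 m
t = 1.2 * 447.043 * 6.625 / 16.906 = 210.22 s

210.22 s


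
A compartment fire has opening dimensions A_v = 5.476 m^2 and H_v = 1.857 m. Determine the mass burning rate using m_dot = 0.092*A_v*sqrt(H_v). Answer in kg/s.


sqrt(H_v) = 1.3627
m_dot = 0.092 * 5.476 * 1.3627 = 0.68653 kg/s

0.68653 kg/s


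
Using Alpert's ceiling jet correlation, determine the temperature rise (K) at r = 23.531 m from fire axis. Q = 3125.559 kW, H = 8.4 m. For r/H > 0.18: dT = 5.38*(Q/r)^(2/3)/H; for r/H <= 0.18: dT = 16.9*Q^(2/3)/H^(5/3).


r/H = 23.531 / 8.4 = 2.8013
r/H > 0.18, so dT = 5.38*(Q/r)^(2/3)/H
Q/r = 132.83
(Q/r)^(2/3) = 26.033
dT = 5.38 * 26.033 / 8.4 = 16.674 K

16.674 K


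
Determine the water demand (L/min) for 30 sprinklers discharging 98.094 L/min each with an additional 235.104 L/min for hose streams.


Sprinkler demand = 30 * 98.094 = 2942.82 L/min
Total = 2942.82 + 235.104 = 3177.924 L/min

3177.924 L/min


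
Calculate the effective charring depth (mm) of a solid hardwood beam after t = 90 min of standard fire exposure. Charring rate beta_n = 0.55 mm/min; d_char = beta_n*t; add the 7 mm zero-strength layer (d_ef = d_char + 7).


d_char = 0.55 * 90 = 49.5 mm
d_ef = 49.5 + 1.0*7 = 56.5 mm

56.5 mm


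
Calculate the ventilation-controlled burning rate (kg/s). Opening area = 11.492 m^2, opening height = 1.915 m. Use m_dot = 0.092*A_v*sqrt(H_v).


sqrt(H_v) = 1.3838
m_dot = 0.092 * 11.492 * 1.3838 = 1.4631 kg/s

1.4631 kg/s


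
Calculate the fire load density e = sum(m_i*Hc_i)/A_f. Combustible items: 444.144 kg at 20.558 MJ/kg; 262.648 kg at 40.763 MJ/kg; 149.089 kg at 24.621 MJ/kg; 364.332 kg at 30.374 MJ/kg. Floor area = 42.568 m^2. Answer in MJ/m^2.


Total energy = 444.144*20.558 + 262.648*40.763 + 149.089*24.621 + 364.332*30.374
= 9130.712 + 10706.32 + 3670.720 + 11066.22
= 34573.97 MJ
e = 34573.97 / 42.568 = 812.21 MJ/m^2

812.21 MJ/m^2


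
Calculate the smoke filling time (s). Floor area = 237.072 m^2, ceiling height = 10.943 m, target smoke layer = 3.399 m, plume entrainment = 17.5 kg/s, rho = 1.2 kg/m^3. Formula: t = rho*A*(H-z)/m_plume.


H - z = 7.544 m
t = 1.2 * 237.072 * 7.544 / 17.5 = 122.64 s

122.64 s


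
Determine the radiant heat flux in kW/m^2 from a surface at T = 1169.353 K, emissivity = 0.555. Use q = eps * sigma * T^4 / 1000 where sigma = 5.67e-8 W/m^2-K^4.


T^4 = 1.8697e+12
q = 0.555 * 5.67e-8 * 1.8697e+12 / 1000 = 58.838 kW/m^2

58.838 kW/m^2


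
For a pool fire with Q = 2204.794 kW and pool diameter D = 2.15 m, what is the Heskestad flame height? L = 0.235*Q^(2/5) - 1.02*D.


Q^(2/5) = 21.744
0.235 * Q^(2/5) = 5.1099
1.02 * D = 2.193
L = 2.9169 m

2.9169 m


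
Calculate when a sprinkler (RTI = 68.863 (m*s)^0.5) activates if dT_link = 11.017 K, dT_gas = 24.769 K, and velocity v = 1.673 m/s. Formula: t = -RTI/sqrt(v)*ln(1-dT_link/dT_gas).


dT_link/dT_gas = 0.44479
ln(1 - 0.44479) = -0.58841
t = -68.863 / sqrt(1.673) * -0.58841 = 31.327 s

31.327 s


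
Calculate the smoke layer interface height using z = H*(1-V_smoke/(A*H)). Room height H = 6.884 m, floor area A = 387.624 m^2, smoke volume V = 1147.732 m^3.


V/(A*H) = 0.43012
1 - 0.43012 = 0.56988
z = 6.884 * 0.56988 = 3.9231 m

3.9231 m


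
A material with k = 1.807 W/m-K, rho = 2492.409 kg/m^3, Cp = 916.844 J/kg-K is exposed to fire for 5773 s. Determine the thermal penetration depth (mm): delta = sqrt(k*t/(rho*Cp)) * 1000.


alpha = 1.807 / (2492.409 * 916.844) = 7.9076e-07 m^2/s
alpha * t = 0.0045650
delta = sqrt(0.0045650) * 1000 = 67.565 mm

67.565 mm


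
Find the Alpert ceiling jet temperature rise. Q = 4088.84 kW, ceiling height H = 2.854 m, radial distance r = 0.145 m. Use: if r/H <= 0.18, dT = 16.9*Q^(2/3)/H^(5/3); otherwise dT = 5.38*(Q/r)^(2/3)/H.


r/H = 0.145 / 2.854 = 0.050806
r/H <= 0.18, so dT = 16.9*Q^(2/3)/H^(5/3)
Q^(2/3) = 255.70
H^(5/3) = 5.7424
dT = 16.9 * 255.70 / 5.7424 = 752.54 K

752.54 K


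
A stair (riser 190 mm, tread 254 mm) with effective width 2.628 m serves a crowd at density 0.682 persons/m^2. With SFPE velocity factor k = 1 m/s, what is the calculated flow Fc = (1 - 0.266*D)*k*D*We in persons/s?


1 - 0.266*D = 1 - 0.266*0.682 = 0.81859
Fs = 0.81859 * 1 * 0.682 = 0.55828 persons/(s*m)
Fc = 0.55828 * 2.628 = 1.4672 persons/s

1.4672 persons/s


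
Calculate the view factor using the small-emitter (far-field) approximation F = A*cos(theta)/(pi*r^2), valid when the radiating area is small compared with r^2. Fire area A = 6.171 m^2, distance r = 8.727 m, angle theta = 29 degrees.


cos(29 deg) = 0.87462
pi*r^2 = 239.27
F = 6.171 * 0.87462 / 239.27 = 0.022558

0.022558


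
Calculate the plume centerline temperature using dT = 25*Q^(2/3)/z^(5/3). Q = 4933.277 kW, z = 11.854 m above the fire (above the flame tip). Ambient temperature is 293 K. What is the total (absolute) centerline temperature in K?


Q^(2/3) = 289.79
z^(5/3) = 61.628
dT = 25 * 289.79 / 61.628 = 117.56 K
T = 293 + 117.56 = 410.56 K

410.56 K


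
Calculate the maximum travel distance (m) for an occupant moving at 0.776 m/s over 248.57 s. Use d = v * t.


d = 0.776 * 248.57 = 192.89 m

192.89 m


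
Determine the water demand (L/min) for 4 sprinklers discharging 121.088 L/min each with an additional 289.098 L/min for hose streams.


Sprinkler demand = 4 * 121.088 = 484.352 L/min
Total = 484.352 + 289.098 = 773.45 L/min

773.45 L/min


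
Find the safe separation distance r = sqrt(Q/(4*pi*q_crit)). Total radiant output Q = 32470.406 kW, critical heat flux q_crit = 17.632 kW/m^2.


4*pi*q_crit = 221.57
Q/(4*pi*q_crit) = 146.55
r = sqrt(146.55) = 12.106 m

12.106 m


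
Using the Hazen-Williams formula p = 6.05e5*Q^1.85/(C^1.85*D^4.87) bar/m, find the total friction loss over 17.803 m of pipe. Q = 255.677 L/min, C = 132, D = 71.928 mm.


Q^1.85 = 28460
C^1.85 = 8376.5
D^4.87 = 1.1043e+09
p/m = 0.0018614 bar/m
p_total = 0.0018614 * 17.803 = 0.033138 bar

0.033138 bar


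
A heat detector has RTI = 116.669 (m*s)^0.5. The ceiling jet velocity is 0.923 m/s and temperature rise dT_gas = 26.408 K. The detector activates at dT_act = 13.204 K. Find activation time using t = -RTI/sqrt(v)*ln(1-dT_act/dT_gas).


dT_act/dT_gas = 0.5
ln(1 - 0.5) = -0.69315
t = -116.669 / sqrt(0.923) * -0.69315 = 84.174 s

84.174 s


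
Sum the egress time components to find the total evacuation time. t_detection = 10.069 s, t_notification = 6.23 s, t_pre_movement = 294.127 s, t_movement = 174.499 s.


Total = 10.069 + 6.23 + 294.127 + 174.499 = 484.925 s

484.925 s


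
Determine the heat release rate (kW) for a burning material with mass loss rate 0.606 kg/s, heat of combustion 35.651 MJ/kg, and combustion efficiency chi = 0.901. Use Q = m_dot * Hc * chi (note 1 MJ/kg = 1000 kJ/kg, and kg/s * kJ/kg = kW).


Hc = 35.651 MJ/kg = 35.651 * 1000 kJ/kg = 35651 kJ/kg
Q = 0.606 kg/s * 35651 kJ/kg * 0.901 = 19466 kW

19466 kW


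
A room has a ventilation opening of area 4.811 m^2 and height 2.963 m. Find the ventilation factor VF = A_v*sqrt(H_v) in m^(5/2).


sqrt(H_v) = 1.7213
VF = 4.811 * 1.7213 = 8.2814 m^(5/2)

8.2814 m^(5/2)


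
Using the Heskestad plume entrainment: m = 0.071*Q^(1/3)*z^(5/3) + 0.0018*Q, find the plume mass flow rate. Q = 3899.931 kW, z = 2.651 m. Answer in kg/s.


Q^(1/3) = 15.741
z^(5/3) = 5.0779
First term = 0.071 * 15.741 * 5.0779 = 5.6749
Second term = 0.0018 * 3899.931 = 7.0199
m = 12.695 kg/s

12.695 kg/s


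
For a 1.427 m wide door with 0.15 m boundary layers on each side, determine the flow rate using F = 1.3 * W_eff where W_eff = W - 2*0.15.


W_eff = 1.427 - 0.30 = 1.127 m
F = 1.3 * 1.127 = 1.4651 persons/s

1.4651 persons/s


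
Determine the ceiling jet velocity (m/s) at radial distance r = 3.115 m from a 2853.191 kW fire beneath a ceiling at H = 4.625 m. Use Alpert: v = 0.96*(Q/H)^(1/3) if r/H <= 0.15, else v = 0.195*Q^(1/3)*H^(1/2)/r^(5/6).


r/H = 3.115 / 4.625 = 0.67351
r/H > 0.15, so v = 0.195*Q^(1/3)*H^(1/2)/r^(5/6)
Q^(1/3) = 14.183
H^(1/2) = 2.1506
r^(5/6) = 2.5776
v = 0.195 * 14.183 * 2.1506 / 2.5776 = 2.3076 m/s

2.3076 m/s


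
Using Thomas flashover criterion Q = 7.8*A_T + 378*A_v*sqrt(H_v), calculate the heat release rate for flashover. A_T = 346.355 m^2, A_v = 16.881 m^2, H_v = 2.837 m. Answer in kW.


7.8*A_T = 2701.569
sqrt(H_v) = 1.6843
378*A_v*sqrt(H_v) = 10748
Q = 2701.569 + 10748 = 13449 kW

13449 kW


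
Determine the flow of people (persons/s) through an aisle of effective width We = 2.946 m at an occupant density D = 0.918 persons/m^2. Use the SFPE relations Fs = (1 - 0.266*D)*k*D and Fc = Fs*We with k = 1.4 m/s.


1 - 0.266*D = 1 - 0.266*0.918 = 0.75581
Fs = 0.75581 * 1.4 * 0.918 = 0.97137 persons/(s*m)
Fc = 0.97137 * 2.946 = 2.8617 persons/s

2.8617 persons/s


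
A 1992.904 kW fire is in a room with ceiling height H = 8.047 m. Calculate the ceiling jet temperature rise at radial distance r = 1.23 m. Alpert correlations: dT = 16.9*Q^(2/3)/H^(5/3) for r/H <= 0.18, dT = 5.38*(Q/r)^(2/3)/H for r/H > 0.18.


r/H = 1.23 / 8.047 = 0.15285
r/H <= 0.18, so dT = 16.9*Q^(2/3)/H^(5/3)
Q^(2/3) = 158.36
H^(5/3) = 32.314
dT = 16.9 * 158.36 / 32.314 = 82.824 K

82.824 K


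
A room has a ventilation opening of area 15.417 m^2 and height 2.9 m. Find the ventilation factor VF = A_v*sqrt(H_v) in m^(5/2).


sqrt(H_v) = 1.7029
VF = 15.417 * 1.7029 = 26.254 m^(5/2)

26.254 m^(5/2)


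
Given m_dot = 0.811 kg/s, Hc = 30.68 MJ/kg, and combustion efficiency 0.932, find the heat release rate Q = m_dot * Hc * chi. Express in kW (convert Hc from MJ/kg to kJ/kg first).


Hc = 30.68 MJ/kg = 30.68 * 1000 kJ/kg = 30680 kJ/kg
Q = 0.811 kg/s * 30680 kJ/kg * 0.932 = 23190 kW

23190 kW


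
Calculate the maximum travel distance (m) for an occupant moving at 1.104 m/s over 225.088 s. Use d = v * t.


d = 1.104 * 225.088 = 248.50 m

248.50 m


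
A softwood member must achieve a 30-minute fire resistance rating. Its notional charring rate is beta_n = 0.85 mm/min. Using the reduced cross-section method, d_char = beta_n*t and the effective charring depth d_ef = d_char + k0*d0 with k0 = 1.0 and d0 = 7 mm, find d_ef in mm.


d_char = 0.85 * 30 = 25.5 mm
d_ef = 25.5 + 1.0*7 = 32.5 mm

32.5 mm


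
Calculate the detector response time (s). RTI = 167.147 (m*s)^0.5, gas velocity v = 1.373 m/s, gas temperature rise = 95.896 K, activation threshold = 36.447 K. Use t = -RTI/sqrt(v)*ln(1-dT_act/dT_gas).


dT_act/dT_gas = 0.38007
ln(1 - 0.38007) = -0.47815
t = -167.147 / sqrt(1.373) * -0.47815 = 68.206 s

68.206 s


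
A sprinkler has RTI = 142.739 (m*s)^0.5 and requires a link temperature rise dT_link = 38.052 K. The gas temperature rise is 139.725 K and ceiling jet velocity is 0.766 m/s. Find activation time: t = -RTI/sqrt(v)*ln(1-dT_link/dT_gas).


dT_link/dT_gas = 0.27233
ln(1 - 0.27233) = -0.31791
t = -142.739 / sqrt(0.766) * -0.31791 = 51.849 s

51.849 s


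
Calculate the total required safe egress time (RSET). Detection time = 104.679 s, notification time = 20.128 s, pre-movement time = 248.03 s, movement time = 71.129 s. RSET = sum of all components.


Total = 104.679 + 20.128 + 248.03 + 71.129 = 443.966 s

443.966 s


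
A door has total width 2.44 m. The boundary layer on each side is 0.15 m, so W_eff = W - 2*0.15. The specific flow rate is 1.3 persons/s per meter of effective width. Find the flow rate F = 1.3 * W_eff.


W_eff = 2.44 - 0.30 = 2.14 m
F = 1.3 * 2.14 = 2.782 persons/s

2.782 persons/s


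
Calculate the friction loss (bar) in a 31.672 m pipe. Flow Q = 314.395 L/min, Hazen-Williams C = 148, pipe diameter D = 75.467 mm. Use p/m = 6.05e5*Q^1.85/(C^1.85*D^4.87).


Q^1.85 = 41719
C^1.85 = 10351
D^4.87 = 1.3953e+09
p/m = 0.0017475 bar/m
p_total = 0.0017475 * 31.672 = 0.055348 bar

0.055348 bar


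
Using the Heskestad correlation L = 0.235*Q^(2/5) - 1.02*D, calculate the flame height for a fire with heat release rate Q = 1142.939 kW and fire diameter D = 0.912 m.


Q^(2/5) = 16.719
0.235 * Q^(2/5) = 3.9290
1.02 * D = 0.93024
L = 2.9987 m

2.9987 m


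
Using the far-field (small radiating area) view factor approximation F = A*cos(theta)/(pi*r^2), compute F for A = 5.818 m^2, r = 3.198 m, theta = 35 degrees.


cos(35 deg) = 0.81915
pi*r^2 = 32.130
F = 5.818 * 0.81915 / 32.130 = 0.14833

0.14833


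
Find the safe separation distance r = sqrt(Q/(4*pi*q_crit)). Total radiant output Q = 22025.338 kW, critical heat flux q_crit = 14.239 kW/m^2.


4*pi*q_crit = 178.93
Q/(4*pi*q_crit) = 123.09
r = sqrt(123.09) = 11.095 m

11.095 m


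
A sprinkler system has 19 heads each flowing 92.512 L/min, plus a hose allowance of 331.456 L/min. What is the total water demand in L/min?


Sprinkler demand = 19 * 92.512 = 1757.728 L/min
Total = 1757.728 + 331.456 = 2089.184 L/min

2089.184 L/min


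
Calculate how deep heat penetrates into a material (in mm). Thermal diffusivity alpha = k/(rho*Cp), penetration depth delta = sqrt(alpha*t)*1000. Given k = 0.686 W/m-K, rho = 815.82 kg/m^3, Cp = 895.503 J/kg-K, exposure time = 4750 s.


alpha = 0.686 / (815.82 * 895.503) = 9.3899e-07 m^2/s
alpha * t = 0.0044602
delta = sqrt(0.0044602) * 1000 = 66.785 mm

66.785 mm
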